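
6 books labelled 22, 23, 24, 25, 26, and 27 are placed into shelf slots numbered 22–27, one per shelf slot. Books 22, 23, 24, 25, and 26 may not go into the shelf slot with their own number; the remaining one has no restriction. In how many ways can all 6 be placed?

Let Aᵢ (for 22 ≤ i ≤ 26) be the placements that put book i in its forbidden shelf slot. Any j of these fix j positions, leaving (6−j)! ways to fill the rest, and there are C(5,j) ways to pick which j.
By inclusion–exclusion, the number of valid placements is Σ_{j=0}^{5} (−1)^j C(5,j)·(6−j)!.
Computing: 720 − 600 + 240 − 60 + 10 − 1 = 309.

309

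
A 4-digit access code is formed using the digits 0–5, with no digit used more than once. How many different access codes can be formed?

360

This is a permutation of 4 out of 6: P(6,4) = 6!/2!.
That product is 6 × 5 × 4 × 3 = 360.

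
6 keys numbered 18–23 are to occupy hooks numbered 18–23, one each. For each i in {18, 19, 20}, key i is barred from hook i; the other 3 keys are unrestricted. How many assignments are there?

426

Let Aᵢ (for i ∈ {18, 19, 20}) be the placements that put key i in its forbidden hook. Any j of these fix j positions, leaving (6−j)! ways to fill the rest, and there are C(3,j) ways to pick which j.
By inclusion–exclusion, the number of valid placements is Σ_{j=0}^{3} (−1)^j C(3,j)·(6−j)!.
Computing: 720 − 360 + 72 − 6 = 426.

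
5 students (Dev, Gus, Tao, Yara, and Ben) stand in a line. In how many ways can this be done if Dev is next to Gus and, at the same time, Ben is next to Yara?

Treat {Dev,Gus} as one block (2 orders) and {Ben,Yara} as another (2 orders).
That leaves 3 units to arrange: 2 × 2 × 3! = 4 × 6 = 24.

24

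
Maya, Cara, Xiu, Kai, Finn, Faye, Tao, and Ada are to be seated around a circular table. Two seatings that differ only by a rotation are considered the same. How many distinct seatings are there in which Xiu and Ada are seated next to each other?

1440

Glue Xiu and Ada into a block (2 internal orders). Seating 7 units around a circle gives (6)! arrangements.
So 2 × (6)! = 2 × 720 = 1440.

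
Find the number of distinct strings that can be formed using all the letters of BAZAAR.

120

BAZAAR has 6 letters with A appearing 3 times.
The number of distinct arrangements is 6!/(3!) = 720/6 = 120.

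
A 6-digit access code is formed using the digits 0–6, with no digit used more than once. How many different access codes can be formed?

5040

With no repetition, fill the 6 digits in order: 7 choices, then 6, down to 2.
That product is 7 × 6 × 5 × 4 × 3 × 2 = 5040.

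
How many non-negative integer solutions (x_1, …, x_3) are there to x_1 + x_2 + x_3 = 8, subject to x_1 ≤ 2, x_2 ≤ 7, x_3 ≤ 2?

8

By stars and bars, unrestricted non-negative solutions to x_1+…+x_3 = 8 number C(8+2,2) = 45.
Subtract solutions that violate a single cap (substitute x_i' = x_i − (cap_i+1)): x_1 ≥ 3 gives C(7,2) = 21; x_2 ≥ 8 gives C(2,2) = 1; x_3 ≥ 3 gives C(7,2) = 21. Together 43.
Add back pairs where two caps are both exceeded: 0 + 6 + 0 = 6.
By inclusion–exclusion the count is 45 − 43 + 6 = 8.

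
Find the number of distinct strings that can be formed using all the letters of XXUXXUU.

35

The 7 letters of XXUXXUU have repeats: U appearing 3 times and X appearing 4 times.
So there are 7! / (4!·3!) = 35 distinguishable arrangements.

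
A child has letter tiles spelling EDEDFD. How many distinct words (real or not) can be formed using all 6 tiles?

EDEDFD has 6 letters with D appearing 3 times and E appearing twice.
So there are 6! / (3!·2!) = 60 distinguishable arrangements.

60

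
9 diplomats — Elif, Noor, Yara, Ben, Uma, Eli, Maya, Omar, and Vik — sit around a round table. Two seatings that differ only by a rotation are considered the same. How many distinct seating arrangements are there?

Around a circle, 9 distinct people have 9!/9 = (8)! = 40320 rotationally distinct seatings.

40320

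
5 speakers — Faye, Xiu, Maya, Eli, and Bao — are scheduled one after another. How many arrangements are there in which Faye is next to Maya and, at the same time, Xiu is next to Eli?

24

Treat {Faye,Maya} as one block (2 orders) and {Xiu,Eli} as another (2 orders).
That leaves 3 units to arrange: 2 × 2 × 3! = 4 × 6 = 24.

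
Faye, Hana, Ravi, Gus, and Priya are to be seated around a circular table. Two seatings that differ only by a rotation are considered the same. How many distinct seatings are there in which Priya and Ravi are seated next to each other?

Glue Priya and Ravi into a block (2 internal orders). Seating 4 units around a circle gives (3)! arrangements.
So 2 × (3)! = 2 × 6 = 12.

12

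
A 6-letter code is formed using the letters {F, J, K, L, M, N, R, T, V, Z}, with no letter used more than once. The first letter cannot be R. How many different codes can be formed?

The first letter has 10−1 = 9 choices (anything except R).
The remaining 5 letters are filled from the other 9 symbols without repetition: 9 × 8 × 7 × 6 × 5 = 15120.
Total: 9 × 15120 = 136080.

136080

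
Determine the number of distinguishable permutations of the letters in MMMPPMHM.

Letter multiplicities in MMMPPMHM: H×1, M×5, P×2.
So there are 8! / (5!·2!) = 168 distinguishable arrangements.

168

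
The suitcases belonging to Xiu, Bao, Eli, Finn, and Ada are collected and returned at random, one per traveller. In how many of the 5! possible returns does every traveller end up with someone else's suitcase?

Count assignments avoiding every fixed point. For any j of the 5 travellers fixed to their own suitcase, the other 5−j can be arranged in (5−j)! ways.
By inclusion–exclusion this is Σ_{j=0}^{5} (−1)^j C(5,j)·(5−j)!.
Computing: 120 − 120 + 60 − 20 + 5 − 1 = 44.

44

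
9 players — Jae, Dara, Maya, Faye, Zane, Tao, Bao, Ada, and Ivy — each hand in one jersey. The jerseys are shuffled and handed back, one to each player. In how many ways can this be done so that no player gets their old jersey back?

Let Aᵢ be the assignments in which player i gets their old jersey. We want the size of the complement of A₁∪…∪A_9.
By inclusion–exclusion this is Σ_{j=0}^{9} (−1)^j C(9,j)·(9−j)!.
Computing: 362880 − 362880 + 181440 − 60480 + 15120 − 3024 + 504 − 72 + 9 − 1 = 133496.

133496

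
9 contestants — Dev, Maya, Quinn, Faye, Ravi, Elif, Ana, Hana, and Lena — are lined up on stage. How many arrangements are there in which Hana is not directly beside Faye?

282240

There are 9! = 362880 arrangements in all. If Hana and Faye are adjacent, merging them into one block gives 2·(8)! = 80640 arrangements.
Complementary counting: 362880 − 80640 = 282240.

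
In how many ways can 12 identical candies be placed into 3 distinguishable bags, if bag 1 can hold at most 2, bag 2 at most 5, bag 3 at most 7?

6

Without the upper bounds there are C(14,2) = 91 ways to split 12 among 3 bags.
Subtract solutions that violate a single cap (substitute x_i' = x_i − (cap_i+1)): x_1 ≥ 3 gives C(11,2) = 55; x_2 ≥ 6 gives C(8,2) = 28; x_3 ≥ 8 gives C(6,2) = 15. Together 98.
Add back pairs where two caps are both exceeded: 10 + 3 + 0 = 13.
By inclusion–exclusion the count is 91 − 98 + 13 = 6.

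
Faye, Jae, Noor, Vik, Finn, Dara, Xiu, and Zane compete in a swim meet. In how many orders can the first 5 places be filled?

There are 8 choices for 1st place, 7 for 2nd, and so on down to 4 for position 5.
That gives 8 × 7 × 6 × 5 × 4 = 6720.

6720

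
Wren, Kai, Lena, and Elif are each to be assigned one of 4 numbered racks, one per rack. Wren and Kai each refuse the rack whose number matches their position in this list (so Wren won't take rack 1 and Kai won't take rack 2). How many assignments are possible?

14

Let Aᵢ (for i ∈ {1, 2}) be the placements that put person i in their forbidden rack. Any j of these fix j positions, leaving (4−j)! ways to fill the rest, and there are C(2,j) ways to pick which j.
By inclusion–exclusion, the number of valid placements is Σ_{j=0}^{2} (−1)^j C(2,j)·(4−j)!.
Computing: 24 − 12 + 2 = 14.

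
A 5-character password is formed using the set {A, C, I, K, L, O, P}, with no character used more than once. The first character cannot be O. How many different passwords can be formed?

The first character has 7−1 = 6 choices (anything except O).
The remaining 4 characters are filled from the other 6 symbols without repetition: 6 × 5 × 4 × 3 = 360.
Total: 6 × 360 = 2160.

2160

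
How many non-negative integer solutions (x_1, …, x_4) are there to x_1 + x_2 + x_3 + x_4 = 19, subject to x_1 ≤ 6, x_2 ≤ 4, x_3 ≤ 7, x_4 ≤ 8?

Without the upper bounds there are C(22,3) = 1540 ways to split 19 among 4 variables.
Subtract solutions that violate a single cap (substitute x_i' = x_i − (cap_i+1)): x_1 ≥ 7 gives C(15,3) = 455; x_2 ≥ 5 gives C(17,3) = 680; x_3 ≥ 8 gives C(14,3) = 364; x_4 ≥ 9 gives C(13,3) = 286. Together 1785.
Add back pairs where two caps are both exceeded: 120 + 35 + 20 + 84 + 56 + 10 = 325.
By inclusion–exclusion the count is 1540 − 1785 + 325 = 80.

80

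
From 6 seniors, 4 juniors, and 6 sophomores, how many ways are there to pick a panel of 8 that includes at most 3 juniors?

12375

Split by how many juniors are chosen (0 through 3).
Sum: C(4,0)·C(12,8) + C(4,1)·C(12,7) + C(4,2)·C(12,6) + C(4,3)·C(12,5) = 495 + 3168 + 5544 + 3168 = 12375.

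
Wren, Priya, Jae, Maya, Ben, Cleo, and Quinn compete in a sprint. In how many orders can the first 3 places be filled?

210

This is an ordered selection of 3 from 7: P(7,3).
That gives 7 × 6 × 5 = 210.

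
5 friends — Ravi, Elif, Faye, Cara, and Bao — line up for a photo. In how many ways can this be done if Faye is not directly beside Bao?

There are 5! = 120 arrangements in all. If Faye and Bao are adjacent, merging them into one block gives 2·(4)! = 48 arrangements.
Complementary counting: 120 − 48 = 72.

72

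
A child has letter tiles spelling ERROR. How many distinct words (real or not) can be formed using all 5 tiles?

The 5 letters of ERROR have repeats: R appearing 3 times.
Dividing 5! = 120 by 3! = 6 for the repeated letters gives 20.

20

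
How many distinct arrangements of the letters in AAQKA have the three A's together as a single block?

Treat the 3 copies of A as a single block. The multiset to arrange is then {AAA, K, Q}, 3 items in all.
All 3 items are distinct, so there are (3)! = 6 arrangements.

6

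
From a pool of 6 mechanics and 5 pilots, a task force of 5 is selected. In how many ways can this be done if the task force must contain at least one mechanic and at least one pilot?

455

Unrestricted: C(11,5) = 462 ways to pick any 5 of the 11.
Subtract selections that omit an entire group: no mechanics → C(5,5) = 1; no pilots → C(6,5) = 6.
Both groups omitted at once is impossible, so 462 − 7 = 455.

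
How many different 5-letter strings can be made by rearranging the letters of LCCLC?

The 5 letters of LCCLC have repeats: C appearing 3 times and L appearing twice.
The number of distinct arrangements is 5!/(3!·2!) = 120/12 = 10.

10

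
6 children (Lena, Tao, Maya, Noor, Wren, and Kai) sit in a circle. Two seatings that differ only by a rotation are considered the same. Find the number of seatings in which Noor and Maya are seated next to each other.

48

Glue Noor and Maya into a block (2 internal orders). Seating 5 units around a circle gives (4)! arrangements.
So 2 × (4)! = 2 × 24 = 48.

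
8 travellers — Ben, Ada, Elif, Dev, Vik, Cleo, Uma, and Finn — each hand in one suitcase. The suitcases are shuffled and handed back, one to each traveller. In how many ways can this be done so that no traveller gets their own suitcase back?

14833

Count assignments avoiding every fixed point. For any j of the 8 travellers fixed to their own suitcase, the other 8−j can be arranged in (8−j)! ways.
By inclusion–exclusion this is Σ_{j=0}^{8} (−1)^j C(8,j)·(8−j)!.
Computing: 40320 − 40320 + 20160 − 6720 + 1680 − 336 + 56 − 8 + 1 = 14833.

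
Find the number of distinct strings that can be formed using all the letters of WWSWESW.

105

The 7 letters of WWSWESW have repeats: S appearing twice and W appearing 4 times.
So there are 7! / (4!·2!) = 105 distinguishable arrangements.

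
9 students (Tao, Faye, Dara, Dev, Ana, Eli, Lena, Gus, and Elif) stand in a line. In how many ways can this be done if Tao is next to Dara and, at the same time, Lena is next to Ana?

Treat {Tao,Dara} as one block (2 orders) and {Lena,Ana} as another (2 orders).
That leaves 7 units to arrange: 2 × 2 × 7! = 4 × 5040 = 20160.

20160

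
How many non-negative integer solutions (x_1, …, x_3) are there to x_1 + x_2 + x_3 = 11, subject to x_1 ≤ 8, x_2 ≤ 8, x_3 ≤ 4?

38

Ignoring the caps, the number of non-negative solutions to x_1+…+x_3 = 11 is C(13,2) = 78.
Subtract solutions that violate a single cap (substitute x_i' = x_i − (cap_i+1)): x_1 ≥ 9 gives C(4,2) = 6; x_2 ≥ 9 gives C(4,2) = 6; x_3 ≥ 5 gives C(8,2) = 28. Together 40.
No two caps can be exceeded simultaneously, so the pair terms are all 0.
By inclusion–exclusion the count is 78 − 40 + 0 = 38.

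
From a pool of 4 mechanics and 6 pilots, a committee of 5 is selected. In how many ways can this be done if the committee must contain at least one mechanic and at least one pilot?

Total 5-person selections from all 10: C(10,5) = 252.
Selections missing a whole group: no mechanics → C(6,5) = 6; no pilots → C(4,5) = 0.
Both groups omitted at once is impossible, so 252 − 6 = 246.

246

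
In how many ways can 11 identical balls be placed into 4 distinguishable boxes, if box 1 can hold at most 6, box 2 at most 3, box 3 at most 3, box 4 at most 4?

Ignoring the caps, the number of non-negative solutions to x_1+…+x_4 = 11 is C(14,3) = 364.
Subtract solutions that violate a single cap (substitute x_i' = x_i − (cap_i+1)): x_1 ≥ 7 gives C(7,3) = 35; x_2 ≥ 4 gives C(10,3) = 120; x_3 ≥ 4 gives C(10,3) = 120; x_4 ≥ 5 gives C(9,3) = 84. Together 359.
Add back pairs where two caps are both exceeded: 1 + 1 + 0 + 20 + 10 + 10 = 42.
By inclusion–exclusion the count is 364 − 359 + 42 = 47.

47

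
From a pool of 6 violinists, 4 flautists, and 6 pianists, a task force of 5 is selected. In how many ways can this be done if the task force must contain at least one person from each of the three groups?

Unrestricted: C(16,5) = 4368 ways to pick any 5 of the 16.
Subtract selections that omit an entire group: no violinists → C(10,5) = 252; no flautists → C(12,5) = 792; no pianists → C(10,5) = 252.
Add back selections omitting two groups (i.e. drawn from a single group): C(6,5) + C(4,5) + C(6,5) = 12.
By inclusion–exclusion: 4368 − 1296 + 12 = 3084.

3084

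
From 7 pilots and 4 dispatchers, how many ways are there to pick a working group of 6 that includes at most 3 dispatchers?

441

Split by how many dispatchers are chosen (0 through 3).
Sum: C(4,0)·C(7,6) + C(4,1)·C(7,5) + C(4,2)·C(7,4) + C(4,3)·C(7,3) = 7 + 84 + 210 + 140 = 441.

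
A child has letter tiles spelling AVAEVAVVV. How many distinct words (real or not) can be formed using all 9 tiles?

The 9 letters of AVAEVAVVV have repeats: A appearing 3 times and V appearing 5 times.
So there are 9! / (5!·3!) = 504 distinguishable arrangements.

504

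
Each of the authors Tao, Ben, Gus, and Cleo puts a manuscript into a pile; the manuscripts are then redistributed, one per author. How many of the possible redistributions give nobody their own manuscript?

9

Let Aᵢ be the assignments in which author i gets their own manuscript. We want the size of the complement of A₁∪…∪A_4.
By inclusion–exclusion this is Σ_{j=0}^{4} (−1)^j C(4,j)·(4−j)!.
Computing: 24 − 24 + 12 − 4 + 1 = 9.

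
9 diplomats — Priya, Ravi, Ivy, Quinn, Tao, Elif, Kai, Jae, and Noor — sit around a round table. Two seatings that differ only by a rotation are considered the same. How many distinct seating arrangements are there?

Fix one person's seat to break rotational symmetry; the remaining 8 people can be arranged in (8)! = 40320 ways.

40320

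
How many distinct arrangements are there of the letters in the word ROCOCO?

Letter multiplicities in ROCOCO: C×2, O×3, R×1.
Dividing 6! = 720 by 3!·2! = 12 for the repeated letters gives 60.

60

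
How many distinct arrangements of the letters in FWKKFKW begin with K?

With the first slot taken by K, it remains to arrange the other 6 letters (FWKFKW).
Those 6 letters have F appearing twice, K appearing twice, and W appearing twice, giving (6)!/(2!·2!·2!) = 90.

90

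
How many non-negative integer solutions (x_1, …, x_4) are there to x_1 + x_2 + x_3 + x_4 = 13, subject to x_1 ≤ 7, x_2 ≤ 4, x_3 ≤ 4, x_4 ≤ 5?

96

By stars and bars, unrestricted non-negative solutions to x_1+…+x_4 = 13 number C(13+3,3) = 560.
Subtract solutions that violate a single cap (substitute x_i' = x_i − (cap_i+1)): x_1 ≥ 8 gives C(8,3) = 56; x_2 ≥ 5 gives C(11,3) = 165; x_3 ≥ 5 gives C(11,3) = 165; x_4 ≥ 6 gives C(10,3) = 120. Together 506.
Add back pairs where two caps are both exceeded: 1 + 1 + 0 + 20 + 10 + 10 = 42.
By inclusion–exclusion the count is 560 − 506 + 42 = 96.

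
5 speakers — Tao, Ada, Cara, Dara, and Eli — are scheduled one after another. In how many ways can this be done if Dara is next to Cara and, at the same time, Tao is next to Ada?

24

Treat {Dara,Cara} as one block (2 orders) and {Tao,Ada} as another (2 orders).
That leaves 3 units to arrange: 2 × 2 × 3! = 4 × 6 = 24.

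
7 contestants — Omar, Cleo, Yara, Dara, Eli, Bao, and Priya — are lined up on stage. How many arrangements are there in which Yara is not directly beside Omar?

3600

Of the 7! = 5040 arrangements, those with Yara and Omar adjacent number 2 × 6! = 1440 (treat the pair as a block with 2 internal orders).
So 5040 − 1440 = 3600 arrangements keep them apart.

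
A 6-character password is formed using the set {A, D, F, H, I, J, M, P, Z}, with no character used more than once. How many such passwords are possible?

With no repetition, fill the 6 characters in order: 9 choices, then 8, down to 4.
That product is 9 × 8 × 7 × 6 × 5 × 4 = 60480.

60480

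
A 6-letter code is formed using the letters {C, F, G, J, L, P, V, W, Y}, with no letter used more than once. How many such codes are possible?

60480

Choose and order 6 of the 9 symbols: the first letter has 9 options, the next 8, and so on down to 4.
9 × 8 × 7 × 6 × 5 × 4 = 60480.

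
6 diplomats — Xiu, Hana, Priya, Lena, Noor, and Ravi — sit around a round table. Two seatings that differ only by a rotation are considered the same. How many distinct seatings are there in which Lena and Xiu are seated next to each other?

48

Glue Lena and Xiu into a block (2 internal orders). Seating 5 units around a circle gives (4)! arrangements.
So 2 × (4)! = 2 × 24 = 48.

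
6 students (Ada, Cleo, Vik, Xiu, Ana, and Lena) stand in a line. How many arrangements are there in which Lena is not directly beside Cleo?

480

There are 6! = 720 arrangements in all. If Lena and Cleo are adjacent, merging them into one block gives 2·(5)! = 240 arrangements.
Complementary counting: 720 − 240 = 480.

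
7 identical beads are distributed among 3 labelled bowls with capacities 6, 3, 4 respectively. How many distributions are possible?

Ignoring the caps, the number of non-negative solutions to x_1+…+x_3 = 7 is C(9,2) = 36.
Subtract solutions that violate a single cap (substitute x_i' = x_i − (cap_i+1)): x_1 ≥ 7 gives C(2,2) = 1; x_2 ≥ 4 gives C(5,2) = 10; x_3 ≥ 5 gives C(4,2) = 6. Together 17.
No two caps can be exceeded simultaneously, so the pair terms are all 0.
By inclusion–exclusion the count is 36 − 17 + 0 = 19.

19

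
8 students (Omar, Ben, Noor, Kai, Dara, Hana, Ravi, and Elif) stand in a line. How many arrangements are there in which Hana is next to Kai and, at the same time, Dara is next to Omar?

Treat {Hana,Kai} as one block (2 orders) and {Dara,Omar} as another (2 orders).
That leaves 6 units to arrange: 2 × 2 × 6! = 4 × 720 = 2880.

2880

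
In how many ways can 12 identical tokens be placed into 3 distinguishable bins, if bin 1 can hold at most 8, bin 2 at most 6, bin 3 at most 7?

45

Ignoring the caps, the number of non-negative solutions to x_1+…+x_3 = 12 is C(14,2) = 91.
Subtract solutions that violate a single cap (substitute x_i' = x_i − (cap_i+1)): x_1 ≥ 9 gives C(5,2) = 10; x_2 ≥ 7 gives C(7,2) = 21; x_3 ≥ 8 gives C(6,2) = 15. Together 46.
No two caps can be exceeded simultaneously, so the pair terms are all 0.
By inclusion–exclusion the count is 91 − 46 + 0 = 45.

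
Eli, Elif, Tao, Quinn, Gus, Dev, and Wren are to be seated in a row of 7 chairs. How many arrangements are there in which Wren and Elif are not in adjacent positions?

There are 7! = 5040 arrangements in all. If Wren and Elif are adjacent, merging them into one block gives 2·(6)! = 1440 arrangements.
Complementary counting: 5040 − 1440 = 3600.

3600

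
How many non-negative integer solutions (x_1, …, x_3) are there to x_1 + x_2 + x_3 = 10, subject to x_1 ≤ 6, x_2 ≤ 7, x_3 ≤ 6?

40

Without the upper bounds there are C(12,2) = 66 ways to split 10 among 3 variables.
Subtract solutions that violate a single cap (substitute x_i' = x_i − (cap_i+1)): x_1 ≥ 7 gives C(5,2) = 10; x_2 ≥ 8 gives C(4,2) = 6; x_3 ≥ 7 gives C(5,2) = 10. Together 26.
No two caps can be exceeded simultaneously, so the pair terms are all 0.
By inclusion–exclusion the count is 66 − 26 + 0 = 40.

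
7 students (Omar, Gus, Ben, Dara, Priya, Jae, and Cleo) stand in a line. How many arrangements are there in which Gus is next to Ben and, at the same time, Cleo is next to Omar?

Treat {Gus,Ben} as one block (2 orders) and {Cleo,Omar} as another (2 orders).
That leaves 5 units to arrange: 2 × 2 × 5! = 4 × 120 = 480.

480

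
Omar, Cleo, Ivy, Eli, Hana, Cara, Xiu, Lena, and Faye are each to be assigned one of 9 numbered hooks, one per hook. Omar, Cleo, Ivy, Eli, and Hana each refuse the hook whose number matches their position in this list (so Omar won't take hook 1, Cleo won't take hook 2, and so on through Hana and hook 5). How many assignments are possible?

205056

Let Aᵢ (for 1 ≤ i ≤ 5) be the placements that put person i in their forbidden hook. Any j of these fix j positions, leaving (9−j)! ways to fill the rest, and there are C(5,j) ways to pick which j.
By inclusion–exclusion, the number of valid placements is Σ_{j=0}^{5} (−1)^j C(5,j)·(9−j)!.
Computing: 362880 − 201600 + 50400 − 7200 + 600 − 24 = 205056.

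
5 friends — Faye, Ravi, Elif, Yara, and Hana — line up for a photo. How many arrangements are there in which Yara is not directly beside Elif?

72

Of the 5! = 120 arrangements, those with Yara and Elif adjacent number 2 × 4! = 48 (treat the pair as a block with 2 internal orders).
Complementary counting: 120 − 48 = 72.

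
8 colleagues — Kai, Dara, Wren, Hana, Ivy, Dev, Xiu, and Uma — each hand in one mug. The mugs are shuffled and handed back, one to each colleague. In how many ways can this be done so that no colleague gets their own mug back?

Let Aᵢ be the assignments in which colleague i gets their own mug. We want the size of the complement of A₁∪…∪A_8.
By inclusion–exclusion this is Σ_{j=0}^{8} (−1)^j C(8,j)·(8−j)!.
Computing: 40320 − 40320 + 20160 − 6720 + 1680 − 336 + 56 − 8 + 1 = 14833.

14833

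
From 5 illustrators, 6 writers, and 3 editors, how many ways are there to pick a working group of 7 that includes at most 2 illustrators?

Split by how many illustrators are chosen (0 through 2).
Sum: C(5,0)·C(9,7) + C(5,1)·C(9,6) + C(5,2)·C(9,5) = 36 + 420 + 1260 = 1716.

1716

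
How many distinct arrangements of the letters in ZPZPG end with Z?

With the last slot taken by Z, it remains to arrange the other 4 letters (PZPG).
Those 4 letters have P appearing twice, giving (4)!/(2!) = 12.

12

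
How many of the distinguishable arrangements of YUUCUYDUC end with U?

1680

With the last slot taken by U, it remains to arrange the other 8 letters (YUCUYDUC).
Those 8 letters have C appearing twice, U appearing 3 times, and Y appearing twice, giving (8)!/(3!·2!·2!) = 1680.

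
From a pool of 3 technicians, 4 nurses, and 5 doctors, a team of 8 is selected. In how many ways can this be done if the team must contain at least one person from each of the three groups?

485

Unrestricted: C(12,8) = 495 ways to pick any 8 of the 12.
Subtract selections that omit an entire group: no technicians → C(9,8) = 9; no nurses → C(8,8) = 1; no doctors → C(7,8) = 0.
Add back selections omitting two groups (i.e. drawn from a single group): C(3,8) + C(4,8) + C(5,8) = 0.
By inclusion–exclusion: 495 − 10 + 0 = 485.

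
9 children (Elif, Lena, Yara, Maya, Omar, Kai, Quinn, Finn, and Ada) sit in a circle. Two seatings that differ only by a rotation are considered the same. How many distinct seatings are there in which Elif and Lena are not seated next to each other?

30240

All circular seatings of 9 people number (8)! = 40320.
Seatings with Elif beside Lena: treat them as a block with 2 internal orders, giving 2 × (7)! = 10080.
Subtracting, 40320 − 10080 = 30240.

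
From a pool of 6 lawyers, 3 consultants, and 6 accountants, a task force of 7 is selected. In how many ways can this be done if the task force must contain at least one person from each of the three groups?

5571

With no constraint there are C(15,7) = 6435 possible selections.
Selections missing a whole group: no lawyers → C(9,7) = 36; no consultants → C(12,7) = 792; no accountants → C(9,7) = 36.
Add back selections omitting two groups (i.e. drawn from a single group): C(6,7) + C(3,7) + C(6,7) = 0.
By inclusion–exclusion: 6435 − 864 + 0 = 5571.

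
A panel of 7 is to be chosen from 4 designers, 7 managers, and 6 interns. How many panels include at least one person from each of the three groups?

Unrestricted: C(17,7) = 19448 ways to pick any 7 of the 17.
Selections missing a whole group: no designers → C(13,7) = 1716; no managers → C(10,7) = 120; no interns → C(11,7) = 330.
Add back selections omitting two groups (i.e. drawn from a single group): C(4,7) + C(7,7) + C(6,7) = 1.
By inclusion–exclusion: 19448 − 2166 + 1 = 17283.

17283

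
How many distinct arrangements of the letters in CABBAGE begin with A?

Fix A in the first position and arrange the remaining 6 letters.
Those 6 letters have B appearing twice, giving (6)!/(2!) = 360.

360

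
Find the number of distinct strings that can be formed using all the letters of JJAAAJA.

JJAAAJA has 7 letters with A appearing 4 times and J appearing 3 times.
The number of distinct arrangements is 7!/(4!·3!) = 5040/144 = 35.

35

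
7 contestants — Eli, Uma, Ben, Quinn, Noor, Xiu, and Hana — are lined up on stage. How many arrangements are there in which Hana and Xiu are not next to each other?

3600

Of the 7! = 5040 arrangements, those with Hana and Xiu adjacent number 2 × 6! = 1440 (treat the pair as a block with 2 internal orders).
Complementary counting: 5040 − 1440 = 3600.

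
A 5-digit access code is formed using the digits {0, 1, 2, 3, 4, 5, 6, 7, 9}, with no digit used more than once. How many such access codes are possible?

Choose and order 5 of the 9 symbols: the first digit has 9 options, the next 8, and so on down to 5.
9 × 8 × 7 × 6 × 5 = 15120.

15120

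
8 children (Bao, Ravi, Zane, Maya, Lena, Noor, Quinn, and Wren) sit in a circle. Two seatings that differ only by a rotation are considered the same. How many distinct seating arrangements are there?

5040

Fix one person's seat to break rotational symmetry; the remaining 7 people can be arranged in (7)! = 5040 ways.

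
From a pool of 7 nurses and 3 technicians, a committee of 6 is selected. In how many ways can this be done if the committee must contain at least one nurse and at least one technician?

Unrestricted: C(10,6) = 210 ways to pick any 6 of the 10.
Subtract selections that omit an entire group: no nurses → C(3,6) = 0; no technicians → C(7,6) = 7.
Both groups omitted at once is impossible, so 210 − 7 = 203.

203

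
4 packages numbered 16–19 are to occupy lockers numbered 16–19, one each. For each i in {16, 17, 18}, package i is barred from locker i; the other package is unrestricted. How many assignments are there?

11

Let Aᵢ (for i ∈ {16, 17, 18}) be the placements that put package i in its forbidden locker. Any j of these fix j positions, leaving (4−j)! ways to fill the rest, and there are C(3,j) ways to pick which j.
By inclusion–exclusion, the number of valid placements is Σ_{j=0}^{3} (−1)^j C(3,j)·(4−j)!.
Computing: 24 − 18 + 6 − 1 = 11.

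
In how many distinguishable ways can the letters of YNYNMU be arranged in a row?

180

The 6 letters of YNYNMU have repeats: N appearing twice and Y appearing twice.
Dividing 6! = 720 by 2!·2! = 4 for the repeated letters gives 180.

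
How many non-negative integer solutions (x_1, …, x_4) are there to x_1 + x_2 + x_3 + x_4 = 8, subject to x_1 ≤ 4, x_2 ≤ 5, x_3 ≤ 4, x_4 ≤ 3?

Without the upper bounds there are C(11,3) = 165 ways to split 8 among 4 variables.
Subtract solutions that violate a single cap (substitute x_i' = x_i − (cap_i+1)): x_1 ≥ 5 gives C(6,3) = 20; x_2 ≥ 6 gives C(5,3) = 10; x_3 ≥ 5 gives C(6,3) = 20; x_4 ≥ 4 gives C(7,3) = 35. Together 85.
No two caps can be exceeded simultaneously, so the pair terms are all 0.
By inclusion–exclusion the count is 165 − 85 + 0 = 80.

80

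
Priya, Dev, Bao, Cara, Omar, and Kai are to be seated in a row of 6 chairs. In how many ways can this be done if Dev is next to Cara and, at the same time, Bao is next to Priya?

96

Treat {Dev,Cara} as one block (2 orders) and {Bao,Priya} as another (2 orders).
That leaves 4 units to arrange: 2 × 2 × 4! = 4 × 24 = 96.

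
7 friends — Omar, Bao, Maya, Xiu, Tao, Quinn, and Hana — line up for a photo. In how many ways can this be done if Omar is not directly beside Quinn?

3600

Of the 7! = 5040 arrangements, those with Omar and Quinn adjacent number 2 × 6! = 1440 (treat the pair as a block with 2 internal orders).
Complementary counting: 5040 − 1440 = 3600.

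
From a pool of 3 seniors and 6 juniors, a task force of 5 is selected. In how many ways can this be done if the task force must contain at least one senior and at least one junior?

Unrestricted: C(9,5) = 126 ways to pick any 5 of the 9.
Subtract selections that omit an entire group: no seniors → C(6,5) = 6; no juniors → C(3,5) = 0.
Both groups omitted at once is impossible, so 126 − 6 = 120.

120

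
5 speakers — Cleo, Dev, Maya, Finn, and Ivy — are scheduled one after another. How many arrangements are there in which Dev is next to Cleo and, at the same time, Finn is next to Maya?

Treat {Dev,Cleo} as one block (2 orders) and {Finn,Maya} as another (2 orders).
That leaves 3 units to arrange: 2 × 2 × 3! = 4 × 6 = 24.

24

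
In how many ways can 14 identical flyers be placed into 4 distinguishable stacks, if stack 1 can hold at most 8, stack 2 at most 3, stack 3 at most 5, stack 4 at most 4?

69

Without the upper bounds there are C(17,3) = 680 ways to split 14 among 4 stacks.
Subtract solutions that violate a single cap (substitute x_i' = x_i − (cap_i+1)): x_1 ≥ 9 gives C(8,3) = 56; x_2 ≥ 4 gives C(13,3) = 286; x_3 ≥ 6 gives C(11,3) = 165; x_4 ≥ 5 gives C(12,3) = 220. Together 727.
Add back pairs where two caps are both exceeded: 4 + 0 + 1 + 35 + 56 + 20 = 116.
By inclusion–exclusion the count is 680 − 727 + 116 = 69.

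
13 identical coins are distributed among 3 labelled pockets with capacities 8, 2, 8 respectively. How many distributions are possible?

Ignoring the caps, the number of non-negative solutions to x_1+…+x_3 = 13 is C(15,2) = 105.
Subtract solutions that violate a single cap (substitute x_i' = x_i − (cap_i+1)): x_1 ≥ 9 gives C(6,2) = 15; x_2 ≥ 3 gives C(12,2) = 66; x_3 ≥ 9 gives C(6,2) = 15. Together 96.
Add back pairs where two caps are both exceeded: 3 + 0 + 3 = 6.
By inclusion–exclusion the count is 105 − 96 + 6 = 15.

15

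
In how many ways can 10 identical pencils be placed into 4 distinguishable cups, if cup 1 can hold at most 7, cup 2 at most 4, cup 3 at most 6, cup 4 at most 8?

196

Without the upper bounds there are C(13,3) = 286 ways to split 10 among 4 cups.
Subtract solutions that violate a single cap (substitute x_i' = x_i − (cap_i+1)): x_1 ≥ 8 gives C(5,3) = 10; x_2 ≥ 5 gives C(8,3) = 56; x_3 ≥ 7 gives C(6,3) = 20; x_4 ≥ 9 gives C(4,3) = 4. Together 90.
No two caps can be exceeded simultaneously, so the pair terms are all 0.
By inclusion–exclusion the count is 286 − 90 + 0 = 196.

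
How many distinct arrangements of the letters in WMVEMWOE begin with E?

Fix E in the first position and arrange the remaining 7 letters.
Those 7 letters have M appearing twice and W appearing twice, giving (7)!/(2!·2!) = 1260.

1260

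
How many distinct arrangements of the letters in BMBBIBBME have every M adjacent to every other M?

Treat the 2 copies of M as a single block. The multiset to arrange is then {MM, B, B, B, B, B, E, I}, 8 items in all.
That gives (8)!/(5!) = 336 arrangements.

336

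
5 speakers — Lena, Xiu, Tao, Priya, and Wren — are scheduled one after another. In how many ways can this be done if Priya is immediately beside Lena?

48

Place the 3 others and the Priya-Lena pair as 4 objects in a line; the pair has 2 internal arrangements.
That gives 2 × 4! = 2 × 24 = 48.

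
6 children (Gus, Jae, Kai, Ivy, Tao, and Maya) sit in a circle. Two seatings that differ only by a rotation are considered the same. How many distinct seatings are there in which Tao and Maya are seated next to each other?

Glue Tao and Maya into a block (2 internal orders). Seating 5 units around a circle gives (4)! arrangements.
So 2 × (4)! = 2 × 24 = 48.

48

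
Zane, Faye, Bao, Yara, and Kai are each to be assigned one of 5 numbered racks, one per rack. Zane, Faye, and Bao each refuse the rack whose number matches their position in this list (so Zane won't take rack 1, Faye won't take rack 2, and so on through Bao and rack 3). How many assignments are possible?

Let Aᵢ (for i ∈ {1, 2, 3}) be the placements that put person i in their forbidden rack. Any j of these fix j positions, leaving (5−j)! ways to fill the rest, and there are C(3,j) ways to pick which j.
By inclusion–exclusion, the number of valid placements is Σ_{j=0}^{3} (−1)^j C(3,j)·(5−j)!.
Computing: 120 − 72 + 18 − 2 = 64.

64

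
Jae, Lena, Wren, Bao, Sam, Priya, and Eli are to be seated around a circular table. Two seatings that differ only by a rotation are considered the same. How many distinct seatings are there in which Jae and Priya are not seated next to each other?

All circular seatings of 7 people number (6)! = 720.
Seatings with Jae beside Priya: treat them as a block with 2 internal orders, giving 2 × (5)! = 240.
Subtracting, 720 − 240 = 480.

480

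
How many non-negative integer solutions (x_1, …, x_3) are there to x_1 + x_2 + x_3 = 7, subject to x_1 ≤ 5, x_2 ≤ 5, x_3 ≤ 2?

Ignoring the caps, the number of non-negative solutions to x_1+…+x_3 = 7 is C(9,2) = 36.
Subtract solutions that violate a single cap (substitute x_i' = x_i − (cap_i+1)): x_1 ≥ 6 gives C(3,2) = 3; x_2 ≥ 6 gives C(3,2) = 3; x_3 ≥ 3 gives C(6,2) = 15. Together 21.
No two caps can be exceeded simultaneously, so the pair terms are all 0.
By inclusion–exclusion the count is 36 − 21 + 0 = 15.

15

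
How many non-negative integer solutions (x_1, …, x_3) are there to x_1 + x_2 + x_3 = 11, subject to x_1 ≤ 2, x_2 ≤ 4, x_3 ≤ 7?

Without the upper bounds there are C(13,2) = 78 ways to split 11 among 3 variables.
Subtract solutions that violate a single cap (substitute x_i' = x_i − (cap_i+1)): x_1 ≥ 3 gives C(10,2) = 45; x_2 ≥ 5 gives C(8,2) = 28; x_3 ≥ 8 gives C(5,2) = 10. Together 83.
Add back pairs where two caps are both exceeded: 10 + 1 + 0 = 11.
By inclusion–exclusion the count is 78 − 83 + 11 = 6.

6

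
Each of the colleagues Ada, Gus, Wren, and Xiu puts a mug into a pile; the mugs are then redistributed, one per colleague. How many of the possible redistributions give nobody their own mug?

9

Count assignments avoiding every fixed point. For any j of the 4 colleagues fixed to their own mug, the other 4−j can be arranged in (4−j)! ways.
By inclusion–exclusion this is Σ_{j=0}^{4} (−1)^j C(4,j)·(4−j)!.
Computing: 24 − 24 + 12 − 4 + 1 = 9.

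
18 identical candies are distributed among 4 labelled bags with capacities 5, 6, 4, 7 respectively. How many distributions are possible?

35

Without the upper bounds there are C(21,3) = 1330 ways to split 18 among 4 bags.
Subtract solutions that violate a single cap (substitute x_i' = x_i − (cap_i+1)): x_1 ≥ 6 gives C(15,3) = 455; x_2 ≥ 7 gives C(14,3) = 364; x_3 ≥ 5 gives C(16,3) = 560; x_4 ≥ 8 gives C(13,3) = 286. Together 1665.
Add back pairs where two caps are both exceeded: 56 + 120 + 35 + 84 + 20 + 56 = 371.
Subtract triples: 1 + 0 + 0 + 0 = 1.
By inclusion–exclusion the count is 1330 − 1665 + 371 − 1 = 35.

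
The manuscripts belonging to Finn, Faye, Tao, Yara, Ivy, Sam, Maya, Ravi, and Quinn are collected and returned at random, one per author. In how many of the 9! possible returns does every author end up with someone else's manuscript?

133496

This is the derangement count D_9: permutations of 9 items with no fixed point.
By inclusion–exclusion this is Σ_{j=0}^{9} (−1)^j C(9,j)·(9−j)!.
Computing: 362880 − 362880 + 181440 − 60480 + 15120 − 3024 + 504 − 72 + 9 − 1 = 133496.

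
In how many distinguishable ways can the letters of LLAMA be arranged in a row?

The 5 letters of LLAMA have repeats: A appearing twice and L appearing twice.
Dividing 5! = 120 by 2!·2! = 4 for the repeated letters gives 30.

30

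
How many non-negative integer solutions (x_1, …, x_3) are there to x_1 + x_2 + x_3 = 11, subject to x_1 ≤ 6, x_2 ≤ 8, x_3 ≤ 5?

36

Ignoring the caps, the number of non-negative solutions to x_1+…+x_3 = 11 is C(13,2) = 78.
Subtract solutions that violate a single cap (substitute x_i' = x_i − (cap_i+1)): x_1 ≥ 7 gives C(6,2) = 15; x_2 ≥ 9 gives C(4,2) = 6; x_3 ≥ 6 gives C(7,2) = 21. Together 42.
No two caps can be exceeded simultaneously, so the pair terms are all 0.
By inclusion–exclusion the count is 78 − 42 + 0 = 36.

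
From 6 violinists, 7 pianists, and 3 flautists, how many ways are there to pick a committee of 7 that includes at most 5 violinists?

11430

Split by how many violinists are chosen (0 through 5).
Sum: C(6,0)·C(10,7) + C(6,1)·C(10,6) + C(6,2)·C(10,5) + C(6,3)·C(10,4) + C(6,4)·C(10,3) + C(6,5)·C(10,2) = 120 + 1260 + 3780 + 4200 + 1800 + 270 = 11430.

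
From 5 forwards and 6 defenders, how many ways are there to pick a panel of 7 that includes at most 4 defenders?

265

Split by how many defenders are chosen (0 through 4).
Sum: C(6,0)·C(5,7) + C(6,1)·C(5,6) + C(6,2)·C(5,5) + C(6,3)·C(5,4) + C(6,4)·C(5,3) = 0 + 0 + 15 + 100 + 150 = 265.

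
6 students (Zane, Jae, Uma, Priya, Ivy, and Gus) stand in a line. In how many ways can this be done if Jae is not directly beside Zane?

There are 6! = 720 arrangements in all. If Jae and Zane are adjacent, merging them into one block gives 2·(5)! = 240 arrangements.
Complementary counting: 720 − 240 = 480.

480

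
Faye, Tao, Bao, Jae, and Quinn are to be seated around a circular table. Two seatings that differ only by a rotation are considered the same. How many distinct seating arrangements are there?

Seat Faye anywhere (absorbing the rotational symmetry), then permute the other 4: (4)! = 24.

24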